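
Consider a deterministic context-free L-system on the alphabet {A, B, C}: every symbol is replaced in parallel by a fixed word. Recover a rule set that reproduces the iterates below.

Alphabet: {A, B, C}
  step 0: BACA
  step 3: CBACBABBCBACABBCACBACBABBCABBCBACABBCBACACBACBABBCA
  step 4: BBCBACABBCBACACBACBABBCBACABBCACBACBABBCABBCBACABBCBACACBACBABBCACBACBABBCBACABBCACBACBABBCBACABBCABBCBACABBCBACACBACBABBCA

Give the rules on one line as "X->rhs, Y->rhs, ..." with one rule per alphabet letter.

  step 3 ⇒ step 4: CBACBABBCBACABBCACBACBABBCABBCBACABBCBACACBACBABBCA ⇒ BB·CBA·CA·BB·CBA·CA·CBA·CBA·BB·CBA·CA·BB·CA·CBA·CBA·BB·CA·BB·CBA·CA·BB·CBA·CA·CBA·CBA·BB·CA·CBA·CBA·BB·CBA·CA·BB·CA·CBA·CBA·BB·CBA·CA·BB·CA·BB·CBA·CA·BB·CBA·CA·CBA·CBA·BB·CA
    A ↦ CA
    B ↦ CBA
    C ↦ BB

A->CA, B->CBA, C->BB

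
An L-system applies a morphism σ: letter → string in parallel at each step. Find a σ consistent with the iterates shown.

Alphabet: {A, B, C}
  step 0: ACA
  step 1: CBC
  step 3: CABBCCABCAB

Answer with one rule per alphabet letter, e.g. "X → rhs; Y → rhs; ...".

  step 0 ⇒ step 1: ACA ⇒ C·B·C
    A ↦ C
    C ↦ B
    B ↦ CAB  (constrained at step 1)

A->C, B->CAB, C->B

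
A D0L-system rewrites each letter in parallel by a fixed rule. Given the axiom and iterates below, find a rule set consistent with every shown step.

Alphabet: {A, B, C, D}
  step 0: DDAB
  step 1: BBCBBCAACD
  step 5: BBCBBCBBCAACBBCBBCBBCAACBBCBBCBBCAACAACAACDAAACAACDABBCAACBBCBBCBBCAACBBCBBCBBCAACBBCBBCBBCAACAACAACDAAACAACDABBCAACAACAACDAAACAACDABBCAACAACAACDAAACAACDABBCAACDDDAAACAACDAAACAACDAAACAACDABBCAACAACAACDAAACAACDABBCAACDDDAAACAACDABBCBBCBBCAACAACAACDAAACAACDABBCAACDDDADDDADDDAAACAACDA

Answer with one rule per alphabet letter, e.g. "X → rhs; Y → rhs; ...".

A->AAC, B->D, C->DA, D->BBC

  step 0 ⇒ step 1: DDAB ⇒ BBC·BBC·AAC·D
    A ↦ AAC
    B ↦ D
    D ↦ BBC
    C ↦ DA  (constrained at step 1)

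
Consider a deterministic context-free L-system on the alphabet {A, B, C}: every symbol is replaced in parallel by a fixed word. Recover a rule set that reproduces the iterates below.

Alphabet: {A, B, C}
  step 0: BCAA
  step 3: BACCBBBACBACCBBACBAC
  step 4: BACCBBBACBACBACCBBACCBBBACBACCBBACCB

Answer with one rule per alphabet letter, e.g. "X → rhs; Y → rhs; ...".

  step 3 ⇒ step 4: BACCBBBACBACCBBACBAC ⇒ BAC·C·B·B·BAC·BAC·BAC·C·B·BAC·C·B·B·BAC·BAC·C·B·BAC·C·B
    A ↦ C
    B ↦ BAC
    C ↦ B

A->C, B->BAC, C->B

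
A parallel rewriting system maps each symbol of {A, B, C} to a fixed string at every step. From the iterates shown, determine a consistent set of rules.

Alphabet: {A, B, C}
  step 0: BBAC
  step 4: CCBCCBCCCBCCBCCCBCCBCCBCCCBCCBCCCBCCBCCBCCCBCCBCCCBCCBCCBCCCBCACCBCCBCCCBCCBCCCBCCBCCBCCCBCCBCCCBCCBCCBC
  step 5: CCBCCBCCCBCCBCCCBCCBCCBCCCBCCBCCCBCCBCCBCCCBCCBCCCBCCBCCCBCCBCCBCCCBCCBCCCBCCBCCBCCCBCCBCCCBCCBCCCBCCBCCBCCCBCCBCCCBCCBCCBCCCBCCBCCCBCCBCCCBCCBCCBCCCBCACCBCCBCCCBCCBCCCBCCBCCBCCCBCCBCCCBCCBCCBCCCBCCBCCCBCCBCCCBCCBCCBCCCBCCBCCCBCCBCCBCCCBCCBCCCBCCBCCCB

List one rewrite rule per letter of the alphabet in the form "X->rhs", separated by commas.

  step 4 ⇒ step 5: CCBCCBCCCBCCBCCCBCCBCCBCCCBCCBCCCBCCBCCBCCCBCCBCCCBCCBCCBCCCBCACCBCCBCCCBCCBCCCBCCBCCBCCCBCCBCCCBCCBCCBC ⇒ CCB·CCB·C·CCB·CCB·C·CCB·CCB·CCB·C·CCB·CCB·C·CCB·CCB·CCB·C·CCB·CCB·C·CCB·CCB·C·CCB·CCB·CCB·C·CCB·CCB·C·CCB·CCB·CCB·C·CCB·CCB·C·CCB·CCB·C·CCB·CCB·CCB·C·CCB·CCB·C·CCB·CCB·CCB·C·CCB·CCB·C·CCB·CCB·C·CCB·CCB·CCB·C·CCB·CA·CCB·CCB·C·CCB·CCB·C·CCB·CCB·CCB·C·CCB·CCB·C·CCB·CCB·CCB·C·CCB·CCB·C·CCB·CCB·C·CCB·CCB·CCB·C·CCB·CCB·C·CCB·CCB·CCB·C·CCB·CCB·C·CCB·CCB·C·CCB
    A ↦ CA
    B ↦ C
    C ↦ CCB

A->CA, B->C, C->CCB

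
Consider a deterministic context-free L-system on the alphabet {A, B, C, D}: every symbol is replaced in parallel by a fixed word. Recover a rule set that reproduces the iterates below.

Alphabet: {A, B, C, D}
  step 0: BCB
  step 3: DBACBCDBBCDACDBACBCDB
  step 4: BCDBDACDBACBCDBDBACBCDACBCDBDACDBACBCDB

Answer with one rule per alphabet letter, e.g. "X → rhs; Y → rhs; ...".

A->D, B->DB, C->AC, D->BC

  step 3 ⇒ step 4: DBACBCDBBCDACDBACBCDB ⇒ BC·DB·D·AC·DB·AC·BC·DB·DB·AC·BC·D·AC·BC·DB·D·AC·DB·AC·BC·DB
    A ↦ D
    B ↦ DB
    C ↦ AC
    D ↦ BC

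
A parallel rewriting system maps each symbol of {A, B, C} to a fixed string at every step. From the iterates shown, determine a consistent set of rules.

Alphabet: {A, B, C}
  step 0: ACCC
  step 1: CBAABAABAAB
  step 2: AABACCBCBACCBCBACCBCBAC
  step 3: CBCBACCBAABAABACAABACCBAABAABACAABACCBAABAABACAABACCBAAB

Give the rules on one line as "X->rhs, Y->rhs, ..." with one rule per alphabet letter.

  step 2 ⇒ step 3: AABACCBCBACCBCBACCBCBAC ⇒ CB·CB·AC·CB·AAB·AAB·AC·AAB·AC·CB·AAB·AAB·AC·AAB·AC·CB·AAB·AAB·AC·AAB·AC·CB·AAB
    A ↦ CB
    B ↦ AC
    C ↦ AAB

A->CB, B->AC, C->AAB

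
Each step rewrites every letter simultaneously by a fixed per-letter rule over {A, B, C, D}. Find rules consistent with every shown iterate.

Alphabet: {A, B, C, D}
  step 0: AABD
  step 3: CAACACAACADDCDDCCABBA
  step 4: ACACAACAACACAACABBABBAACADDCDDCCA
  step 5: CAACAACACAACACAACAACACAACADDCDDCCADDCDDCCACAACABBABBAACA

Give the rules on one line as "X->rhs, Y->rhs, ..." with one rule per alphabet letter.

A->CA, B->DDC, C->A, D->B

  step 4 ⇒ step 5: ACACAACAACACAACABBABBAACADDCDDCCA ⇒ CA·A·CA·A·CA·CA·A·CA·CA·A·CA·A·CA·CA·A·CA·DDC·DDC·CA·DDC·DDC·CA·CA·A·CA·B·B·A·B·B·A·A·CA
    A ↦ CA
    B ↦ DDC
    C ↦ A
    D ↦ B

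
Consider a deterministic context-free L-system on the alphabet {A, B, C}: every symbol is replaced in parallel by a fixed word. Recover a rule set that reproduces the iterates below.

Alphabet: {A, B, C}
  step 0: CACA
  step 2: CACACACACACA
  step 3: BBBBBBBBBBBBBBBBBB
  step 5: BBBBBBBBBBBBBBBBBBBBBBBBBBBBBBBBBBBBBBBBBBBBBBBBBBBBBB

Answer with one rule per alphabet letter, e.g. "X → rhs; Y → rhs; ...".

  step 2 ⇒ step 3: CACACACACACA ⇒ BB·B·BB·B·BB·B·BB·B·BB·B·BB·B
    A ↦ B
    C ↦ BB
    B ↦ CA  (constrained at step 3)

A->B, B->CA, C->BB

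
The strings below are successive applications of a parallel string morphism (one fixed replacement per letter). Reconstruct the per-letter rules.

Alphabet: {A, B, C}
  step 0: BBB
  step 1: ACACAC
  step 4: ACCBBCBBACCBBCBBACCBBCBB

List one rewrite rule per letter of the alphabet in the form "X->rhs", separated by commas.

A->CB, B->AC, C->B

  step 0 ⇒ step 1: BBB ⇒ AC·AC·AC
    B ↦ AC
    A ↦ CB  (constrained at step 1)
    C ↦ B  (constrained at step 1)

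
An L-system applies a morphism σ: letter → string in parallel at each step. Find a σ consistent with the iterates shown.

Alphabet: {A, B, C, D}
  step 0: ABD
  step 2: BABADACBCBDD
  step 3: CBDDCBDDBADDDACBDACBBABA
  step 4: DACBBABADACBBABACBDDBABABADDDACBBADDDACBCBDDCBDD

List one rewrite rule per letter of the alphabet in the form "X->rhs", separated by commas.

  step 3 ⇒ step 4: CBDDCBDDBADDDACBDACBBABA ⇒ DA·CB·BA·BA·DA·CB·BA·BA·CB·DD·BA·BA·BA·DD·DA·CB·BA·DD·DA·CB·CB·DD·CB·DD
    A ↦ DD
    B ↦ CB
    C ↦ DA
    D ↦ BA

A->DD, B->CB, C->DA, D->BA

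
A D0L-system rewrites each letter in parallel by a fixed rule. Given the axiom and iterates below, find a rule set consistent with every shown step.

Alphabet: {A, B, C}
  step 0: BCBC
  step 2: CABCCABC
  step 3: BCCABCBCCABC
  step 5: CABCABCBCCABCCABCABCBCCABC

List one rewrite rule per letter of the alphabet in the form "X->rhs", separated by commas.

A->C, B->A, C->BC

  step 2 ⇒ step 3: CABCCABC ⇒ BC·C·A·BC·BC·C·A·BC
    A ↦ C
    B ↦ A
    C ↦ BC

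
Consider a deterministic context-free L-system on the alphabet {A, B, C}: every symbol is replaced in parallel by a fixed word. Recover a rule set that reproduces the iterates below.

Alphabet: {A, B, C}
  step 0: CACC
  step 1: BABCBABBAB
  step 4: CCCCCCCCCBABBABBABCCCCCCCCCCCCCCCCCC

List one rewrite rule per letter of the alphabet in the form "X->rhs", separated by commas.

  step 0 ⇒ step 1: CACC ⇒ BAB·C·BAB·BAB
    A ↦ C
    C ↦ BAB
    B ↦ C  (constrained at step 1)

A->C, B->C, C->BAB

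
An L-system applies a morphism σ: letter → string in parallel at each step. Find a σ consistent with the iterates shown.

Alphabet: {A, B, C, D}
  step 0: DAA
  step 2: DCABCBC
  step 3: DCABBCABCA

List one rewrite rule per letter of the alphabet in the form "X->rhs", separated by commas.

A->B, B->BC, C->A, D->DC

  step 2 ⇒ step 3: DCABCBC ⇒ DC·A·B·BC·A·BC·A
    A ↦ B
    B ↦ BC
    C ↦ A
    D ↦ DC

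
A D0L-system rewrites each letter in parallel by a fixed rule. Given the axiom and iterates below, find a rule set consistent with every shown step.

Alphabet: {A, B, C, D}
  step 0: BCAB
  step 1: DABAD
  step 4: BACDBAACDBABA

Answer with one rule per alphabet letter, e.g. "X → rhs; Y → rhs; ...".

A->BA, B->D, C->A, D->C

  step 0 ⇒ step 1: BCAB ⇒ D·A·BA·D
    A ↦ BA
    B ↦ D
    C ↦ A
    D ↦ C  (constrained at step 1)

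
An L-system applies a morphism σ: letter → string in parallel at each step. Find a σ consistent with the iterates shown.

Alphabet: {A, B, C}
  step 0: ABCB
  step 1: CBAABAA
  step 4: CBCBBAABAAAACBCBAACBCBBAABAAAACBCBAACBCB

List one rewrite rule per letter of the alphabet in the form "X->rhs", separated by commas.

A->CB, B->AA, C->B

  step 0 ⇒ step 1: ABCB ⇒ CB·AA·B·AA
    A ↦ CB
    B ↦ AA
    C ↦ B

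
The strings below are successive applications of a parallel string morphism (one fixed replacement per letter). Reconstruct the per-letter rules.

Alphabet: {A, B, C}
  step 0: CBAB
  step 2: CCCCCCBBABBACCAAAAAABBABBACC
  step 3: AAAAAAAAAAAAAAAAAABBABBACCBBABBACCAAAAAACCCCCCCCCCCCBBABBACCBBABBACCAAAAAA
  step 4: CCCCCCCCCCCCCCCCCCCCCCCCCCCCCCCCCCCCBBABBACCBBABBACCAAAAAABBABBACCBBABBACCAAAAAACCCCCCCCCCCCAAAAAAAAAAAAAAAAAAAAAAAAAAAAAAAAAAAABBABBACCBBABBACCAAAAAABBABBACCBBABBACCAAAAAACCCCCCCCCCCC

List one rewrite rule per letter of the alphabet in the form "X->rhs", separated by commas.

A->CC, B->BBA, C->AAA

  step 3 ⇒ step 4: AAAAAAAAAAAAAAAAAABBABBACCBBABBACCAAAAAACCCCCCCCCCCCBBABBACCBBABBACCAAAAAA ⇒ CC·CC·CC·CC·CC·CC·CC·CC·CC·CC·CC·CC·CC·CC·CC·CC·CC·CC·BBA·BBA·CC·BBA·BBA·CC·AAA·AAA·BBA·BBA·CC·BBA·BBA·CC·AAA·AAA·CC·CC·CC·CC·CC·CC·AAA·AAA·AAA·AAA·AAA·AAA·AAA·AAA·AAA·AAA·AAA·AAA·BBA·BBA·CC·BBA·BBA·CC·AAA·AAA·BBA·BBA·CC·BBA·BBA·CC·AAA·AAA·CC·CC·CC·CC·CC·CC
    A ↦ CC
    B ↦ BBA
    C ↦ AAA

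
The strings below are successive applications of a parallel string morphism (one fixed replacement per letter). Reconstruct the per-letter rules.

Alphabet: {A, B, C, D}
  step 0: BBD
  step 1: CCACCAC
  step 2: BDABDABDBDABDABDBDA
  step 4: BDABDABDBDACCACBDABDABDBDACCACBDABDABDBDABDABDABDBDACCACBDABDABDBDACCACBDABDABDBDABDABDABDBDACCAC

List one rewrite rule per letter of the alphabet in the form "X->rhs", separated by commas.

A->BD, B->CCA, C->BDA, D->C

  step 1 ⇒ step 2: CCACCAC ⇒ BDA·BDA·BD·BDA·BDA·BD·BDA
    A ↦ BD
    C ↦ BDA
  step 0 ⇒ step 1: BBD ⇒ CCA·CCA·C
    B ↦ CCA
  step 0 ⇒ step 1: BBD ⇒ CCA·CCA·C
    D ↦ C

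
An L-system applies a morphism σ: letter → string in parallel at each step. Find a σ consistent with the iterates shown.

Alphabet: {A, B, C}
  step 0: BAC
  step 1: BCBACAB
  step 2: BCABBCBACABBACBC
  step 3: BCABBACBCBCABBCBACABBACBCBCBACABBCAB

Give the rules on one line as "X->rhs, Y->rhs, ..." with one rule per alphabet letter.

  step 2 ⇒ step 3: BCABBCBACABBACBC ⇒ BC·AB·BAC·BC·BC·AB·BC·BAC·AB·BAC·BC·BC·BAC·AB·BC·AB
    A ↦ BAC
    B ↦ BC
    C ↦ AB

A->BAC, B->BC, C->AB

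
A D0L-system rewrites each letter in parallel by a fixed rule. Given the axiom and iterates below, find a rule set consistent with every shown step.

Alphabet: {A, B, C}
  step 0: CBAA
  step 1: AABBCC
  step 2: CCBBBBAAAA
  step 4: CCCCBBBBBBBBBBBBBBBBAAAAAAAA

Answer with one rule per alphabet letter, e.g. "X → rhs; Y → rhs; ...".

A->C, B->BB, C->AA

  step 1 ⇒ step 2: AABBCC ⇒ C·C·BB·BB·AA·AA
    A ↦ C
    B ↦ BB
    C ↦ AA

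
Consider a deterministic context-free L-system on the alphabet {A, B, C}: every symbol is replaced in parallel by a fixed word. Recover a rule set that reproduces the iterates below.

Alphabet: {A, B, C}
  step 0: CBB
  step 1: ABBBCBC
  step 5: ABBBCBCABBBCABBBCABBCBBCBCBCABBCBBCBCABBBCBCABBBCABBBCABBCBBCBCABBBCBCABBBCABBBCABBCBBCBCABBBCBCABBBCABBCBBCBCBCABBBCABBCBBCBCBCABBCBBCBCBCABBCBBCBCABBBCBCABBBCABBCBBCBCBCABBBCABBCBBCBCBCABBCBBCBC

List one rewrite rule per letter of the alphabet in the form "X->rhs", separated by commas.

  step 0 ⇒ step 1: CBB ⇒ ABB·BC·BC
    B ↦ BC
    C ↦ ABB
    A ↦ CB  (constrained at step 1)

A->CB, B->BC, C->ABB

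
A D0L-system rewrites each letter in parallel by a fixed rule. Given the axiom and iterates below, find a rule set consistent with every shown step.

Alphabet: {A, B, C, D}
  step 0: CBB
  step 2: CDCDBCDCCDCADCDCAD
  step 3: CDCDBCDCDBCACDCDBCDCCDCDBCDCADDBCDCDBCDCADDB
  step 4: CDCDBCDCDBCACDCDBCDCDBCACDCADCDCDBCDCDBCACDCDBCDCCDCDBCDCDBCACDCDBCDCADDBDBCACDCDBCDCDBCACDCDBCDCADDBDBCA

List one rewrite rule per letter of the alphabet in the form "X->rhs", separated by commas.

A->AD, B->CA, C->CDC, D->DB

  step 3 ⇒ step 4: CDCDBCDCDBCACDCDBCDCCDCDBCDCADDBCDCDBCDCADDB ⇒ CDC·DB·CDC·DB·CA·CDC·DB·CDC·DB·CA·CDC·AD·CDC·DB·CDC·DB·CA·CDC·DB·CDC·CDC·DB·CDC·DB·CA·CDC·DB·CDC·AD·DB·DB·CA·CDC·DB·CDC·DB·CA·CDC·DB·CDC·AD·DB·DB·CA
    A ↦ AD
    B ↦ CA
    C ↦ CDC
    D ↦ DB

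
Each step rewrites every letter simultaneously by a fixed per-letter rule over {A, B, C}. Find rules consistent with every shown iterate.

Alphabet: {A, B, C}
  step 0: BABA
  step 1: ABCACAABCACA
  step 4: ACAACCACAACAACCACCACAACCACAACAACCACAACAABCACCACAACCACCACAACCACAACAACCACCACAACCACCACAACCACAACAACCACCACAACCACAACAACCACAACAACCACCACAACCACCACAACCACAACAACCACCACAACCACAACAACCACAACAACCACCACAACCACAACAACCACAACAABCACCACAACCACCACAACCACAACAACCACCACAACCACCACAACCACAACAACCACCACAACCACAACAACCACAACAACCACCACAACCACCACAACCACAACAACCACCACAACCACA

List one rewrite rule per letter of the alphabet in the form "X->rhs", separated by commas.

  step 0 ⇒ step 1: BABA ⇒ ABC·ACA·ABC·ACA
    A ↦ ACA
    B ↦ ABC
    C ↦ ACC  (constrained at step 1)

A->ACA, B->ABC, C->ACC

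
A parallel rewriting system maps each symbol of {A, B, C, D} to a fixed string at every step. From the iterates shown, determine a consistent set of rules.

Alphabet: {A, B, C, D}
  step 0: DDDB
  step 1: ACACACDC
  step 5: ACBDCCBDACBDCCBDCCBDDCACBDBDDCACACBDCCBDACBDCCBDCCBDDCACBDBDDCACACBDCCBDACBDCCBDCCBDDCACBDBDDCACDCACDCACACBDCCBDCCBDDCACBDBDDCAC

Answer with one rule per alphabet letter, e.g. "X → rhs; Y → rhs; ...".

A->CC, B->DC, C->BD, D->AC

  step 0 ⇒ step 1: DDDB ⇒ AC·AC·AC·DC
    B ↦ DC
    D ↦ AC
    A ↦ CC  (constrained at step 1)
    C ↦ BD  (constrained at step 1)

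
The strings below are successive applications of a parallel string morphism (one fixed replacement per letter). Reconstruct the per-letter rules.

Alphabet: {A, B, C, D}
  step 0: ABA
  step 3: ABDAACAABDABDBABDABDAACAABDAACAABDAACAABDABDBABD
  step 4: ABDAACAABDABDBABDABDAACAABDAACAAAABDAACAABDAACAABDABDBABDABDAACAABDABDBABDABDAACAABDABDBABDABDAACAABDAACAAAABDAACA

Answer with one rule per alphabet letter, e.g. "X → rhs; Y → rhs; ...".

  step 3 ⇒ step 4: ABDAACAABDABDBABDABDAACAABDAACAABDAACAABDABDBABD ⇒ ABD·AA·CA·ABD·ABD·B·ABD·ABD·AA·CA·ABD·AA·CA·AA·ABD·AA·CA·ABD·AA·CA·ABD·ABD·B·ABD·ABD·AA·CA·ABD·ABD·B·ABD·ABD·AA·CA·ABD·ABD·B·ABD·ABD·AA·CA·ABD·AA·CA·AA·ABD·AA·CA
    A ↦ ABD
    B ↦ AA
    C ↦ B
    D ↦ CA

A->ABD, B->AA, C->B, D->CA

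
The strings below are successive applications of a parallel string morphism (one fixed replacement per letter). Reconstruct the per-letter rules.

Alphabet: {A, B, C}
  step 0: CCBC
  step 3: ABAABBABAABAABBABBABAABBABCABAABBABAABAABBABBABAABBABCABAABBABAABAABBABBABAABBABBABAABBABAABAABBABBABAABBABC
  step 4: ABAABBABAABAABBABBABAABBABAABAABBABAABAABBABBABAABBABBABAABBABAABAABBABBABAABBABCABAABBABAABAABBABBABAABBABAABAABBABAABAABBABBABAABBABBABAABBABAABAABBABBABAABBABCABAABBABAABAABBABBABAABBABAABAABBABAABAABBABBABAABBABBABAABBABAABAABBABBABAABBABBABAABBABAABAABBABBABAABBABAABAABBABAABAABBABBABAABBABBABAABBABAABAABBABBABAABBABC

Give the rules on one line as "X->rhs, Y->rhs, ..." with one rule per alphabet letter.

  step 3 ⇒ step 4: ABAABBABAABAABBABBABAABBABCABAABBABAABAABBABBABAABBABCABAABBABAABAABBABBABAABBABBABAABBABAABAABBABBABAABBABC ⇒ ABA·ABB·ABA·ABA·ABB·ABB·ABA·ABB·ABA·ABA·ABB·ABA·ABA·ABB·ABB·ABA·ABB·ABB·ABA·ABB·ABA·ABA·ABB·ABB·ABA·ABB·ABC·ABA·ABB·ABA·ABA·ABB·ABB·ABA·ABB·ABA·ABA·ABB·ABA·ABA·ABB·ABB·ABA·ABB·ABB·ABA·ABB·ABA·ABA·ABB·ABB·ABA·ABB·ABC·ABA·ABB·ABA·ABA·ABB·ABB·ABA·ABB·ABA·ABA·ABB·ABA·ABA·ABB·ABB·ABA·ABB·ABB·ABA·ABB·ABA·ABA·ABB·ABB·ABA·ABB·ABB·ABA·ABB·ABA·ABA·ABB·ABB·ABA·ABB·ABA·ABA·ABB·ABA·ABA·ABB·ABB·ABA·ABB·ABB·ABA·ABB·ABA·ABA·ABB·ABB·ABA·ABB·ABC
    A ↦ ABA
    B ↦ ABB
    C ↦ ABC

A->ABA, B->ABB, C->ABC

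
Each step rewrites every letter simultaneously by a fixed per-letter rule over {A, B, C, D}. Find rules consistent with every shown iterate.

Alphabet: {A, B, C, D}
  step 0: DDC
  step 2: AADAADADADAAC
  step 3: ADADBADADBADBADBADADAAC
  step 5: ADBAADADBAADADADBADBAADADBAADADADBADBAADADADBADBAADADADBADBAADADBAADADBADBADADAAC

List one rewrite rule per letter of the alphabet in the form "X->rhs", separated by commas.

  step 2 ⇒ step 3: AADAADADADAAC ⇒ AD·AD·B·AD·AD·B·AD·B·AD·B·AD·AD·AAC
    A ↦ AD
    C ↦ AAC
    D ↦ B
    B ↦ AAD  (constrained at step 3)

A->AD, B->AAD, C->AAC, D->B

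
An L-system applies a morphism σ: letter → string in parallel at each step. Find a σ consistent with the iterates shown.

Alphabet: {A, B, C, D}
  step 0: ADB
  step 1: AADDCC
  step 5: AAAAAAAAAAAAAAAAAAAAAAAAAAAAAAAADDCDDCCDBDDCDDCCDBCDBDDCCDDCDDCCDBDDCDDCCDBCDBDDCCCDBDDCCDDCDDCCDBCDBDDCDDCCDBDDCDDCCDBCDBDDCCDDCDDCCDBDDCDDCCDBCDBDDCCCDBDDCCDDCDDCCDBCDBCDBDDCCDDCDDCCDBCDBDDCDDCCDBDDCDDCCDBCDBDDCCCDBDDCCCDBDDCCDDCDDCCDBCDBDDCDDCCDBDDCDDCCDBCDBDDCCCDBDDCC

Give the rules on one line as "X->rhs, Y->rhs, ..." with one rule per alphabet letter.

A->AA, B->C, C->CDB, D->DDC

  step 0 ⇒ step 1: ADB ⇒ AA·DDC·C
    A ↦ AA
    B ↦ C
    D ↦ DDC
    C ↦ CDB  (constrained at step 1)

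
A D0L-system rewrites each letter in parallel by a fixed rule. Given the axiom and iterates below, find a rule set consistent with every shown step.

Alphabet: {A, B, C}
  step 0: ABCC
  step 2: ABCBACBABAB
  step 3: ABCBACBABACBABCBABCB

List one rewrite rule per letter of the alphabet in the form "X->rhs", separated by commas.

  step 2 ⇒ step 3: ABCBACBABAB ⇒ AB·CB·A·CB·AB·A·CB·AB·CB·AB·CB
    A ↦ AB
    B ↦ CB
    C ↦ A

A->AB, B->CB, C->A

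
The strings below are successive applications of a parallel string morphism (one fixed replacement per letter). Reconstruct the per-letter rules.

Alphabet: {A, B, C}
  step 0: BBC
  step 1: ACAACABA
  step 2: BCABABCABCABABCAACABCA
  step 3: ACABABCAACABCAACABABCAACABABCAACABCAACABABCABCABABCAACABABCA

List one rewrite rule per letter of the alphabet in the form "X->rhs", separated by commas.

A->BCA, B->ACA, C->BA

  step 2 ⇒ step 3: BCABABCABCABABCAACABCA ⇒ ACA·BA·BCA·ACA·BCA·ACA·BA·BCA·ACA·BA·BCA·ACA·BCA·ACA·BA·BCA·BCA·BA·BCA·ACA·BA·BCA
    A ↦ BCA
    B ↦ ACA
    C ↦ BA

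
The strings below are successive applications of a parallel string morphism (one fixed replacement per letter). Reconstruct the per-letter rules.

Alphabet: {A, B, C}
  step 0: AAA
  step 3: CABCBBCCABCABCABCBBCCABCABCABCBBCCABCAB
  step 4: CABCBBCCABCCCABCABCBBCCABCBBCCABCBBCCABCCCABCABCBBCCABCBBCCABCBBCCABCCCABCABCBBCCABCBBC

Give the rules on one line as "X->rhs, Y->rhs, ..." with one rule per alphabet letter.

  step 3 ⇒ step 4: CABCBBCCABCABCABCBBCCABCABCABCBBCCABCAB ⇒ CAB·CBB·C·CAB·C·C·CAB·CAB·CBB·C·CAB·CBB·C·CAB·CBB·C·CAB·C·C·CAB·CAB·CBB·C·CAB·CBB·C·CAB·CBB·C·CAB·C·C·CAB·CAB·CBB·C·CAB·CBB·C
    A ↦ CBB
    B ↦ C
    C ↦ CAB

A->CBB, B->C, C->CAB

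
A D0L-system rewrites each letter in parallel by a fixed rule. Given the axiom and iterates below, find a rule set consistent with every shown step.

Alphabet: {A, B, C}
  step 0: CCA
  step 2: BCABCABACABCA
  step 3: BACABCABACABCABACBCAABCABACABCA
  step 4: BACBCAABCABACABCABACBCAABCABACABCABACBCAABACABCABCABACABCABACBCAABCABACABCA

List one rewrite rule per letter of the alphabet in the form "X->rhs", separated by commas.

  step 3 ⇒ step 4: BACABCABACABCABACBCAABCABACABCA ⇒ BAC·BCA·A·BCA·BAC·A·BCA·BAC·BCA·A·BCA·BAC·A·BCA·BAC·BCA·A·BAC·A·BCA·BCA·BAC·A·BCA·BAC·BCA·A·BCA·BAC·A·BCA
    A ↦ BCA
    B ↦ BAC
    C ↦ A

A->BCA, B->BAC, C->A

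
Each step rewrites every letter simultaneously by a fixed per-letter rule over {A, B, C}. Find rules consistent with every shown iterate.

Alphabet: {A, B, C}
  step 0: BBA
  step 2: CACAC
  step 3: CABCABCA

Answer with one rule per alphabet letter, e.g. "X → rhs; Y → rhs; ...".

  step 2 ⇒ step 3: CACAC ⇒ CA·B·CA·B·CA
    A ↦ B
    C ↦ CA
    B ↦ C  (constrained at step 0)

A->B, B->C, C->CA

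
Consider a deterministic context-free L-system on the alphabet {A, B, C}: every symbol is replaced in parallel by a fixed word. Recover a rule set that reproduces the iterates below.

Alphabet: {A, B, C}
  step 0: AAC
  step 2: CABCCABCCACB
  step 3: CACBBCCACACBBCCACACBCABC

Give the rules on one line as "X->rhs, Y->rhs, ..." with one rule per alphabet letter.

  step 2 ⇒ step 3: CABCCABCCACB ⇒ CA·CB·BC·CA·CA·CB·BC·CA·CA·CB·CA·BC
    A ↦ CB
    B ↦ BC
    C ↦ CA

A->CB, B->BC, C->CA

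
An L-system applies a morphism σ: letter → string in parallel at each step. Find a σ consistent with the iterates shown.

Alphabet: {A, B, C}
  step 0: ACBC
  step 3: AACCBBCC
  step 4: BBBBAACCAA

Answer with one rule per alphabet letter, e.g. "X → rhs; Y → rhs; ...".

  step 3 ⇒ step 4: AACCBBCC ⇒ BB·BB·A·A·C·C·A·A
    A ↦ BB
    B ↦ C
    C ↦ A

A->BB, B->C, C->A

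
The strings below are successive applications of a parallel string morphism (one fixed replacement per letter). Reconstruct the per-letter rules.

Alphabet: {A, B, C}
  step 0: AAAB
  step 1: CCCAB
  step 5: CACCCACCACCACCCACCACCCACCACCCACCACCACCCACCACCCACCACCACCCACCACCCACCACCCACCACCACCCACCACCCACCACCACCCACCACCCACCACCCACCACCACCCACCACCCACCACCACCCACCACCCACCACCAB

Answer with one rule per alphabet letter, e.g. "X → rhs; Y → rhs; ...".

  step 0 ⇒ step 1: AAAB ⇒ C·C·C·AB
    A ↦ C
    B ↦ AB
    C ↦ CAC  (constrained at step 1)

A->C, B->AB, C->CAC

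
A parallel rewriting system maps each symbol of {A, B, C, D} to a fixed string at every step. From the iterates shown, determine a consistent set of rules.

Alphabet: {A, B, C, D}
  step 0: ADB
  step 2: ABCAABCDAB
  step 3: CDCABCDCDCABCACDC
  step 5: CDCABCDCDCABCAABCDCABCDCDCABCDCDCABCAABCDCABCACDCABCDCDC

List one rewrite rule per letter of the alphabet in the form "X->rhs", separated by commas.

  step 2 ⇒ step 3: ABCAABCDAB ⇒ CD·C·AB·CD·CD·C·AB·CA·CD·C
    A ↦ CD
    B ↦ C
    C ↦ AB
    D ↦ CA

A->CD, B->C, C->AB, D->CA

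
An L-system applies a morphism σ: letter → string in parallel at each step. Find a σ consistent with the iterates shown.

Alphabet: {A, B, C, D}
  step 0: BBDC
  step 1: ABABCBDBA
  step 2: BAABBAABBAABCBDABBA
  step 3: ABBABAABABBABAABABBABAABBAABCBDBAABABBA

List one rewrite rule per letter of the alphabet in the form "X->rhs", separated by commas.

A->BA, B->AB, C->BA, D->CBD

  step 2 ⇒ step 3: BAABBAABBAABCBDABBA ⇒ AB·BA·BA·AB·AB·BA·BA·AB·AB·BA·BA·AB·BA·AB·CBD·BA·AB·AB·BA
    A ↦ BA
    B ↦ AB
    C ↦ BA
    D ↦ CBD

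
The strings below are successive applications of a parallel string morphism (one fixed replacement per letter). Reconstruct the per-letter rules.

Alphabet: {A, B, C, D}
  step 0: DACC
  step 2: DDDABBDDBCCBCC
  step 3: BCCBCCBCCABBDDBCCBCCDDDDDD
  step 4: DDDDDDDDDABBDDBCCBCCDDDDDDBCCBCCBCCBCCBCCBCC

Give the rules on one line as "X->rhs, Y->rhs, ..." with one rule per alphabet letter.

  step 3 ⇒ step 4: BCCBCCBCCABBDDBCCBCCDDDDDD ⇒ D·D·D·D·D·D·D·D·D·ABB·D·D·BCC·BCC·D·D·D·D·D·D·BCC·BCC·BCC·BCC·BCC·BCC
    A ↦ ABB
    B ↦ D
    C ↦ D
    D ↦ BCC

A->ABB, B->D, C->D, D->BCC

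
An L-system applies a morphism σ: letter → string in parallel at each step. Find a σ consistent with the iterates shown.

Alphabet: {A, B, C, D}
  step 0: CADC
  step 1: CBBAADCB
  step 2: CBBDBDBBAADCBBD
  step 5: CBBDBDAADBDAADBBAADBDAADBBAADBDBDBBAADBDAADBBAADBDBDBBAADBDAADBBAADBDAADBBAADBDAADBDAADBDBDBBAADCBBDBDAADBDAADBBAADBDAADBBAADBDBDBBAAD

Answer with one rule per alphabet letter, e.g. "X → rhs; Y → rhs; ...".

  step 1 ⇒ step 2: CBBAADCB ⇒ CB·BD·BD·B·B·AAD·CB·BD
    A ↦ B
    B ↦ BD
    C ↦ CB
    D ↦ AAD

A->B, B->BD, C->CB, D->AAD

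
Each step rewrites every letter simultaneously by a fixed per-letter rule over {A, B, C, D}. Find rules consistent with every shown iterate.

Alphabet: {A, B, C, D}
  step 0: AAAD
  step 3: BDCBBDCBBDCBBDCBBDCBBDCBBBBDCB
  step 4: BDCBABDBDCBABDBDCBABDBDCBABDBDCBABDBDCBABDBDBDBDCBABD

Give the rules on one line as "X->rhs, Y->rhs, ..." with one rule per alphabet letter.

  step 3 ⇒ step 4: BDCBBDCBBDCBBDCBBDCBBDCBBBBDCB ⇒ BD·CB·A·BD·BD·CB·A·BD·BD·CB·A·BD·BD·CB·A·BD·BD·CB·A·BD·BD·CB·A·BD·BD·BD·BD·CB·A·BD
    B ↦ BD
    C ↦ A
    D ↦ CB
    A ↦ BB  (constrained at step 0)

A->BB, B->BD, C->A, D->CB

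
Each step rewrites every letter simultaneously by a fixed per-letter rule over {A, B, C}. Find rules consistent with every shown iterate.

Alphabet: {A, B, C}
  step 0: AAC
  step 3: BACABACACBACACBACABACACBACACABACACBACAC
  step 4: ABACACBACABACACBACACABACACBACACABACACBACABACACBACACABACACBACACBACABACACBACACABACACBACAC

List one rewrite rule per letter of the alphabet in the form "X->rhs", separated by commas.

A->BAC, B->A, C->AC

  step 3 ⇒ step 4: BACABACACBACACBACABACACBACACABACACBACAC ⇒ A·BAC·AC·BAC·A·BAC·AC·BAC·AC·A·BAC·AC·BAC·AC·A·BAC·AC·BAC·A·BAC·AC·BAC·AC·A·BAC·AC·BAC·AC·BAC·A·BAC·AC·BAC·AC·A·BAC·AC·BAC·AC
    A ↦ BAC
    B ↦ A
    C ↦ AC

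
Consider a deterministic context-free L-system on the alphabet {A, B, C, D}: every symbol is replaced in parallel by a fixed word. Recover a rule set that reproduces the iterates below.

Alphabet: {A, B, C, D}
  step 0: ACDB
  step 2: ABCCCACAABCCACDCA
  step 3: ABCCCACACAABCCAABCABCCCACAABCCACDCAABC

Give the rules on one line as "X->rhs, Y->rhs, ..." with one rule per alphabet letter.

A->ABC, B->C, C->CA, D->CD

  step 2 ⇒ step 3: ABCCCACAABCCACDCA ⇒ ABC·C·CA·CA·CA·ABC·CA·ABC·ABC·C·CA·CA·ABC·CA·CD·CA·ABC
    A ↦ ABC
    B ↦ C
    C ↦ CA
    D ↦ CD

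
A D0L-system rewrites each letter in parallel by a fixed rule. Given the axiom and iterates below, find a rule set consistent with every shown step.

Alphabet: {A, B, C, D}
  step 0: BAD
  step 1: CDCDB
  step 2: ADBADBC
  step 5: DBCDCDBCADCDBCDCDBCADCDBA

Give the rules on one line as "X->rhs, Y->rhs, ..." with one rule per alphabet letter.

A->DC, B->C, C->A, D->DB

  step 1 ⇒ step 2: CDCDB ⇒ A·DB·A·DB·C
    B ↦ C
    C ↦ A
    D ↦ DB
  step 0 ⇒ step 1: BAD ⇒ C·DC·DB
    A ↦ DC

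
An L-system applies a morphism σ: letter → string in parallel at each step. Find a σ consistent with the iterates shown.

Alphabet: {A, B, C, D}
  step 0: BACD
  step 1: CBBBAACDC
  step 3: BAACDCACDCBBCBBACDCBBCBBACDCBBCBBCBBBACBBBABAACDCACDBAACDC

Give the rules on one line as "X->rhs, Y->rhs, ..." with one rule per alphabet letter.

  step 0 ⇒ step 1: BACD ⇒ CBB·BA·ACD·C
    A ↦ BA
    B ↦ CBB
    C ↦ ACD
    D ↦ C

A->BA, B->CBB, C->ACD, D->C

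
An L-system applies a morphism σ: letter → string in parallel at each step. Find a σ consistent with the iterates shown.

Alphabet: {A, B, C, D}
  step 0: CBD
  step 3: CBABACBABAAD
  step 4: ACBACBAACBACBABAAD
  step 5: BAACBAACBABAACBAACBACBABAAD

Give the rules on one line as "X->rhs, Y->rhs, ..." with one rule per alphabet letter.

  step 4 ⇒ step 5: ACBACBAACBACBABAAD ⇒ BA·A·C·BA·A·C·BA·BA·A·C·BA·A·C·BA·C·BA·BA·AD
    A ↦ BA
    B ↦ C
    C ↦ A
    D ↦ AD

A->BA, B->C, C->A, D->AD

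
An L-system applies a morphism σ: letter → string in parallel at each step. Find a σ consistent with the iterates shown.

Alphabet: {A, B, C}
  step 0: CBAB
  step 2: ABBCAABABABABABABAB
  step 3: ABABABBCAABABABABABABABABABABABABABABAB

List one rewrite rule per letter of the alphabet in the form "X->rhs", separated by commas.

  step 2 ⇒ step 3: ABBCAABABABABABABAB ⇒ AB·AB·AB·BCA·AB·AB·AB·AB·AB·AB·AB·AB·AB·AB·AB·AB·AB·AB·AB
    A ↦ AB
    B ↦ AB
    C ↦ BCA

A->AB, B->AB, C->BCA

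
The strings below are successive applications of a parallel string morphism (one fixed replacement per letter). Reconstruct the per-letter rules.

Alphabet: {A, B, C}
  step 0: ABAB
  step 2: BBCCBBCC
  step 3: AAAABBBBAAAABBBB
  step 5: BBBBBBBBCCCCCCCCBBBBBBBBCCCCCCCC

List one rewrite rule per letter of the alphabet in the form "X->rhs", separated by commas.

  step 2 ⇒ step 3: BBCCBBCC ⇒ AA·AA·BB·BB·AA·AA·BB·BB
    B ↦ AA
    C ↦ BB
    A ↦ C  (constrained at step 0)

A->C, B->AA, C->BB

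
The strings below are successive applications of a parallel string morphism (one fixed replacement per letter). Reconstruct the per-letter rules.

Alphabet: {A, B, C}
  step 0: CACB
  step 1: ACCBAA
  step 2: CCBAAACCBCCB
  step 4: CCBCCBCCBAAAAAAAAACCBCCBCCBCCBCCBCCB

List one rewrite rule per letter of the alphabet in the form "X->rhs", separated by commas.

  step 1 ⇒ step 2: ACCBAA ⇒ CCB·A·A·A·CCB·CCB
    A ↦ CCB
    B ↦ A
    C ↦ A

A->CCB, B->A, C->A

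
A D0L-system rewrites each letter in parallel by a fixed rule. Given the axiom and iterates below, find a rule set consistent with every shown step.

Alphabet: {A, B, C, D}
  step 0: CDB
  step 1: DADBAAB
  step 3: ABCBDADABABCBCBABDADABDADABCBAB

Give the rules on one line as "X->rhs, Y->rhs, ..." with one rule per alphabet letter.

  step 0 ⇒ step 1: CDB ⇒ DAD·BA·AB
    B ↦ AB
    C ↦ DAD
    D ↦ BA
    A ↦ CB  (constrained at step 1)

A->CB, B->AB, C->DAD, D->BA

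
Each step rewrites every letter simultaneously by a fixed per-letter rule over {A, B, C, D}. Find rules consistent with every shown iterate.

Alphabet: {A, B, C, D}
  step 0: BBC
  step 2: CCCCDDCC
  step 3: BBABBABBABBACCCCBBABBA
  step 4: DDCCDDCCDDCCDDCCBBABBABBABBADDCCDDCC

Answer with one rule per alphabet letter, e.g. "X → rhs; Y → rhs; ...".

A->CC, B->D, C->BBA, D->CC

  step 3 ⇒ step 4: BBABBABBABBACCCCBBABBA ⇒ D·D·CC·D·D·CC·D·D·CC·D·D·CC·BBA·BBA·BBA·BBA·D·D·CC·D·D·CC
    A ↦ CC
    B ↦ D
    C ↦ BBA
  step 2 ⇒ step 3: CCCCDDCC ⇒ BBA·BBA·BBA·BBA·CC·CC·BBA·BBA
    D ↦ CC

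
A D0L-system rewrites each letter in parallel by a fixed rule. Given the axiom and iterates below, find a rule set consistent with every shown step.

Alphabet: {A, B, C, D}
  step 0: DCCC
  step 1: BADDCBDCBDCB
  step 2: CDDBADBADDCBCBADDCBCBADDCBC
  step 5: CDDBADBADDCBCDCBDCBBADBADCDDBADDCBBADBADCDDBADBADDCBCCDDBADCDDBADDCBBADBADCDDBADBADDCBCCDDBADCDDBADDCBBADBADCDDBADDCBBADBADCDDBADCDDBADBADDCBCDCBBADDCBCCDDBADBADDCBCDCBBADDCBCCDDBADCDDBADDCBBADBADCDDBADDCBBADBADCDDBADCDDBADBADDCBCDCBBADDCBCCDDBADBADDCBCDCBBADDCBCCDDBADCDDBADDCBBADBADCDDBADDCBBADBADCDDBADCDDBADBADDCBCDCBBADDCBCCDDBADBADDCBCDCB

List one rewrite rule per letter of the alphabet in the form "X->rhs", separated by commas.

A->DD, B->C, C->DCB, D->BAD

  step 1 ⇒ step 2: BADDCBDCBDCB ⇒ C·DD·BAD·BAD·DCB·C·BAD·DCB·C·BAD·DCB·C
    A ↦ DD
    B ↦ C
    C ↦ DCB
    D ↦ BAD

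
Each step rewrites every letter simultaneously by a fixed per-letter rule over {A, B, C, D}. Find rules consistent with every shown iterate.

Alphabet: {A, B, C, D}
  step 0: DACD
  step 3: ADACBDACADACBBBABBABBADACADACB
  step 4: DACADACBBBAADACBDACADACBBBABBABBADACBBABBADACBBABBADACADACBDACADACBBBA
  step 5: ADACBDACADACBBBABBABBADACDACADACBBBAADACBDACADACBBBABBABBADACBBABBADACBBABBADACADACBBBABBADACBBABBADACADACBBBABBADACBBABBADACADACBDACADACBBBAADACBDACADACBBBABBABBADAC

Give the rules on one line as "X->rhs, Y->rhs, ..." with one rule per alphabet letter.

A->DAC, B->BBA, C->B, D->A

  step 4 ⇒ step 5: DACADACBBBAADACBDACADACBBBABBABBADACBBABBADACBBABBADACADACBDACADACBBBA ⇒ A·DAC·B·DAC·A·DAC·B·BBA·BBA·BBA·DAC·DAC·A·DAC·B·BBA·A·DAC·B·DAC·A·DAC·B·BBA·BBA·BBA·DAC·BBA·BBA·DAC·BBA·BBA·DAC·A·DAC·B·BBA·BBA·DAC·BBA·BBA·DAC·A·DAC·B·BBA·BBA·DAC·BBA·BBA·DAC·A·DAC·B·DAC·A·DAC·B·BBA·A·DAC·B·DAC·A·DAC·B·BBA·BBA·BBA·DAC
    A ↦ DAC
    B ↦ BBA
    C ↦ B
    D ↦ A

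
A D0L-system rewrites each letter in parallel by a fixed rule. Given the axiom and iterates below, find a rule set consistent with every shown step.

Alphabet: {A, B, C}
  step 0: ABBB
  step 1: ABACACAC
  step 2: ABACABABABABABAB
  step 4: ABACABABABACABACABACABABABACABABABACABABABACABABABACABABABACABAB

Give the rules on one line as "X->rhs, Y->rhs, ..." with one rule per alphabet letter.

  step 1 ⇒ step 2: ABACACAC ⇒ AB·AC·AB·AB·AB·AB·AB·AB
    A ↦ AB
    B ↦ AC
    C ↦ AB

A->AB, B->AC, C->AB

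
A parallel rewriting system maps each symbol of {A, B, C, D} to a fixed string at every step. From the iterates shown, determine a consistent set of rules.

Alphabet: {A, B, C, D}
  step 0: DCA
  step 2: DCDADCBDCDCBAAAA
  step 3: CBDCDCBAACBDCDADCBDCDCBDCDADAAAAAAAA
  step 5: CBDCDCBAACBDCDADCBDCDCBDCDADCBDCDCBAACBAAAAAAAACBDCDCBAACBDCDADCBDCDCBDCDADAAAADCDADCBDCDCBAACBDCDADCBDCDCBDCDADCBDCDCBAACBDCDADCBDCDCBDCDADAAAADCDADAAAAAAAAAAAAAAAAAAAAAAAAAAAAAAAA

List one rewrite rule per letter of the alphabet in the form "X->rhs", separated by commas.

A->AA, B->AD, C->DCD, D->CB

  step 2 ⇒ step 3: DCDADCBDCDCBAAAA ⇒ CB·DCD·CB·AA·CB·DCD·AD·CB·DCD·CB·DCD·AD·AA·AA·AA·AA
    A ↦ AA
    B ↦ AD
    C ↦ DCD
    D ↦ CB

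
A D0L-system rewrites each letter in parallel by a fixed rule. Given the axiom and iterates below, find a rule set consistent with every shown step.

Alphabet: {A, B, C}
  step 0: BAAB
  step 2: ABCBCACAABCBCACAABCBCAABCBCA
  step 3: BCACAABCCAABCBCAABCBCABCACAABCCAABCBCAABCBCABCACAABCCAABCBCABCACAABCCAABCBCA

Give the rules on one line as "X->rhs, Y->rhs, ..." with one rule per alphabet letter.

  step 2 ⇒ step 3: ABCBCACAABCBCACAABCBCAABCBCA ⇒ BCA·CA·ABC·CA·ABC·BCA·ABC·BCA·BCA·CA·ABC·CA·ABC·BCA·ABC·BCA·BCA·CA·ABC·CA·ABC·BCA·BCA·CA·ABC·CA·ABC·BCA
    A ↦ BCA
    B ↦ CA
    C ↦ ABC

A->BCA, B->CA, C->ABC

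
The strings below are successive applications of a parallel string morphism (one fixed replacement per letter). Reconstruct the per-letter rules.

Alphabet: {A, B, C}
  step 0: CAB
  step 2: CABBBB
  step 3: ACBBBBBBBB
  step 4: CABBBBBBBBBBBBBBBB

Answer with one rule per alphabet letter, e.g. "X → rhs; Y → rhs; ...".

  step 3 ⇒ step 4: ACBBBBBBBB ⇒ C·A·BB·BB·BB·BB·BB·BB·BB·BB
    A ↦ C
    B ↦ BB
    C ↦ A

A->C, B->BB, C->A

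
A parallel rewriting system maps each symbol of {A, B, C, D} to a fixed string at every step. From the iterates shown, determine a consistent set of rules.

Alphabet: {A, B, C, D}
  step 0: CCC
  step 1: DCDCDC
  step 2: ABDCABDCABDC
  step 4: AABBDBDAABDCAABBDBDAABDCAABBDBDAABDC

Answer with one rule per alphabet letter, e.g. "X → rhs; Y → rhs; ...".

  step 1 ⇒ step 2: DCDCDC ⇒ AB·DC·AB·DC·AB·DC
    C ↦ DC
    D ↦ AB
    A ↦ BD  (constrained at step 2)
    B ↦ A  (constrained at step 2)

A->BD, B->A, C->DC, D->AB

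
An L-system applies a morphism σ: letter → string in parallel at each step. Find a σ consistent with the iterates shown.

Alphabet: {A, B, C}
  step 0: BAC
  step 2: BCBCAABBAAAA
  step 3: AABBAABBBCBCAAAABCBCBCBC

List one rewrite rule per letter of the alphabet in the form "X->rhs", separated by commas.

  step 2 ⇒ step 3: BCBCAABBAAAA ⇒ AA·BB·AA·BB·BC·BC·AA·AA·BC·BC·BC·BC
    A ↦ BC
    B ↦ AA
    C ↦ BB

A->BC, B->AA, C->BB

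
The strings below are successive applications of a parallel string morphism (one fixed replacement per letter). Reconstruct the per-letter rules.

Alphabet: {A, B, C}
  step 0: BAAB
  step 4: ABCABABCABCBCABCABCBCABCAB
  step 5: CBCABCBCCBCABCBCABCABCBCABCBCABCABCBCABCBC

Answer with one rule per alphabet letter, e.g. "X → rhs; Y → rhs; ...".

A->CB, B->C, C->AB

  step 4 ⇒ step 5: ABCABABCABCBCABCABCBCABCAB ⇒ CB·C·AB·CB·C·CB·C·AB·CB·C·AB·C·AB·CB·C·AB·CB·C·AB·C·AB·CB·C·AB·CB·C
    A ↦ CB
    B ↦ C
    C ↦ AB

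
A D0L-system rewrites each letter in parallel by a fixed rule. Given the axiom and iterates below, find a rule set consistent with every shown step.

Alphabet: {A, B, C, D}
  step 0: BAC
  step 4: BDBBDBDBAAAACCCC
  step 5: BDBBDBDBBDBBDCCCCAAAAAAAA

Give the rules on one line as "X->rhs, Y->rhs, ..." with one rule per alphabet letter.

A->C, B->BD, C->AA, D->B

  step 4 ⇒ step 5: BDBBDBDBAAAACCCC ⇒ BD·B·BD·BD·B·BD·B·BD·C·C·C·C·AA·AA·AA·AA
    A ↦ C
    B ↦ BD
    C ↦ AA
    D ↦ B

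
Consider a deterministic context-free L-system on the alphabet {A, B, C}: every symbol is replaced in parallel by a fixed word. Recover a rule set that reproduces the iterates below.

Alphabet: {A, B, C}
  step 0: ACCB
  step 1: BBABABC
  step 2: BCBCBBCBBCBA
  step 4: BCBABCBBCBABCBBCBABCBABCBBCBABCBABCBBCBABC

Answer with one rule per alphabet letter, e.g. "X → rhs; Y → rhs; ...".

  step 1 ⇒ step 2: BBABABC ⇒ BC·BC·B·BC·B·BC·BA
    A ↦ B
    B ↦ BC
    C ↦ BA

A->B, B->BC, C->BA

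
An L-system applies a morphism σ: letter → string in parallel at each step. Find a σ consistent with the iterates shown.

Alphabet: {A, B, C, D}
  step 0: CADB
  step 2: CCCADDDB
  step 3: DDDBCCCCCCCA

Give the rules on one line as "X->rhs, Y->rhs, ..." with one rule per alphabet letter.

A->B, B->CA, C->D, D->CC

  step 2 ⇒ step 3: CCCADDDB ⇒ D·D·D·B·CC·CC·CC·CA
    A ↦ B
    B ↦ CA
    C ↦ D
    D ↦ CC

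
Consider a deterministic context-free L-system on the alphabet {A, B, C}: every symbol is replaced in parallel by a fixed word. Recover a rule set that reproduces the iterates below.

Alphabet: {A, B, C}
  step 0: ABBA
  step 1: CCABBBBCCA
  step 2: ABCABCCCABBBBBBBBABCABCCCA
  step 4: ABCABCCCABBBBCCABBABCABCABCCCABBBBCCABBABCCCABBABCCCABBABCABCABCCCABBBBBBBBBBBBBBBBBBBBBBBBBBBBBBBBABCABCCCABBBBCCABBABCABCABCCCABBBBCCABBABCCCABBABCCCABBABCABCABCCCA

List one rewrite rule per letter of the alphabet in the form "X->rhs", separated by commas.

A->CCA, B->BB, C->ABC

  step 1 ⇒ step 2: CCABBBBCCA ⇒ ABC·ABC·CCA·BB·BB·BB·BB·ABC·ABC·CCA
    A ↦ CCA
    B ↦ BB
    C ↦ ABC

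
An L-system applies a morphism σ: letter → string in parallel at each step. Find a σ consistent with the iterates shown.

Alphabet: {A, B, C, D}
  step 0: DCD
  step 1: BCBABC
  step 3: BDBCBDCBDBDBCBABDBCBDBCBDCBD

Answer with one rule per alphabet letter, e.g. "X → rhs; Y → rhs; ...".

A->CBD, B->BD, C->BA, D->BC

  step 0 ⇒ step 1: DCD ⇒ BC·BA·BC
    C ↦ BA
    D ↦ BC
    A ↦ CBD  (constrained at step 1)
    B ↦ BD  (constrained at step 1)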